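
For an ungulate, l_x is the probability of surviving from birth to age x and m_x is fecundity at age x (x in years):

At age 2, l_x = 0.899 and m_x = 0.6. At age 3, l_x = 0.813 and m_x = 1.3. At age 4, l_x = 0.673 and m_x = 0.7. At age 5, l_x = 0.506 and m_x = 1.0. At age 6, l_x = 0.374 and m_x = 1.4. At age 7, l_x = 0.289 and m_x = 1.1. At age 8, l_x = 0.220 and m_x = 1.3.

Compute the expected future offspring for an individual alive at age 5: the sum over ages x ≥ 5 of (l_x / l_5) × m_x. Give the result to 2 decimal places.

3.23

l_5 = 0.506. Conditional survival from age 5 to x is l_x / l_5.
  x=5: (0.506/0.506) × 1.0 = 1.0000
  x=6: (0.374/0.506) × 1.4 = 1.0348
  x=7: (0.289/0.506) × 1.1 = 0.6283
  x=8: (0.220/0.506) × 1.3 = 0.5652
Sum = 1.0000 + 1.0348 + 0.6283 + 0.5652 = 3.2283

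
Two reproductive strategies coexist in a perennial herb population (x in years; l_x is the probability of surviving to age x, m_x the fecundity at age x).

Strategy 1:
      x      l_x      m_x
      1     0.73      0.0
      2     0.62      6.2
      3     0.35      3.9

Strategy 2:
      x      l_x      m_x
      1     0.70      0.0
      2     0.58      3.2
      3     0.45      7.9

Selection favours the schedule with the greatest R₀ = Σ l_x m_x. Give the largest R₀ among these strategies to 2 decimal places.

Strategy 1: R₀ = 0.73×0.0 + 0.62×6.2 + 0.35×3.9 = 5.2090
Strategy 2: R₀ = 0.70×0.0 + 0.58×3.2 + 0.45×7.9 = 5.4110
Highest R₀: strategy 2 with 5.4110.

5.41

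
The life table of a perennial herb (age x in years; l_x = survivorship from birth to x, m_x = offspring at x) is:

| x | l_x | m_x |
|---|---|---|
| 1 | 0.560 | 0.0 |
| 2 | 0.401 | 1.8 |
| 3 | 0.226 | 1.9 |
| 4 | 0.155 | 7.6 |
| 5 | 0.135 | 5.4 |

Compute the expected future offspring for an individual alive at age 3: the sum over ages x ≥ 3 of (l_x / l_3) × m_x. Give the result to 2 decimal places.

l_3 = 0.226. Conditional survival from age 3 to x is l_x / l_3.
  x=3: (0.226/0.226) × 1.9 = 1.9000
  x=4: (0.155/0.226) × 7.6 = 5.2124
  x=5: (0.135/0.226) × 5.4 = 3.2257
Sum = 1.9000 + 5.2124 + 3.2257 = 10.3381

10.34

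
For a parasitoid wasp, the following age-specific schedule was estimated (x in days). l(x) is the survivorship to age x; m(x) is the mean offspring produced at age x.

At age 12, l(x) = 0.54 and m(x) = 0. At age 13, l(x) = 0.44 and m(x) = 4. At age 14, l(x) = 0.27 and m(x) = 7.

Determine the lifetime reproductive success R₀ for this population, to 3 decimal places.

R₀ = Σ l(x) m(x):
  age 12: 0.54 × 0 = 0.0000
  age 13: 0.44 × 4 = 1.7600
  age 14: 0.27 × 7 = 1.8900
R₀ = 0.0000 + 1.7600 + 1.8900 = 3.6500

3.650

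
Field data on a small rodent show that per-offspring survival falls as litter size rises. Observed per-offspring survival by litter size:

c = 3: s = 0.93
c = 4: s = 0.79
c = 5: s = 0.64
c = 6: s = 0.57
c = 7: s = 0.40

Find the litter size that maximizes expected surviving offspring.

Expected surviving offspring = c × s(c):
  c=3: 3 × 0.93 = 2.790
  c=4: 4 × 0.79 = 3.160
  c=5: 5 × 0.64 = 3.200
  c=6: 6 × 0.57 = 3.420
  c=7: 7 × 0.40 = 2.800
Maximum at c = 6 (3.420 surviving offspring).

6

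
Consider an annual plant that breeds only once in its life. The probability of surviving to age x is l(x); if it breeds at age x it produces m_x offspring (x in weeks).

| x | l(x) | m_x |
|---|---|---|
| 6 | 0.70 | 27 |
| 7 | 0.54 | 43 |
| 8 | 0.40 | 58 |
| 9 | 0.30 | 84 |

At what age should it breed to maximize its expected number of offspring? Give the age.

Expected offspring if breeding at age x = l(x) × m_x:
  age 6: 0.70 × 27 = 18.900
  age 7: 0.54 × 43 = 23.220
  age 8: 0.40 × 58 = 23.200
  age 9: 0.30 × 84 = 25.200
Maximum at age 9 (25.200).

9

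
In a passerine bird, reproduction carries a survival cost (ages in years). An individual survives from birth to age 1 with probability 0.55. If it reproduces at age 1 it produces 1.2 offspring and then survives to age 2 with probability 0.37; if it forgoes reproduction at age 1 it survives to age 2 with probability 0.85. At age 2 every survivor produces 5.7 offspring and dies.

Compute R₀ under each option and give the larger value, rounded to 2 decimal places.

breed at age 1: R₀ = 0.55 × (1.2 + 0.37 × 5.7) = 0.55 × 3.3090 = 1.8200
delay to age 2: R₀ = 0.55 × (0.85 × 5.7) = 0.55 × 4.8450 = 2.6648
Higher: delay to age 2 (2.6648).

2.66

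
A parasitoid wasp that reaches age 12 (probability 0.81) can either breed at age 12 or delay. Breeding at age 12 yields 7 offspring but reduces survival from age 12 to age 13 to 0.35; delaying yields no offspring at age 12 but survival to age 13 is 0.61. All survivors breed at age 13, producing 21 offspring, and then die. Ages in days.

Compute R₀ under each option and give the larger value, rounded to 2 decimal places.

11.62

breed at age 12: R₀ = 0.81 × (7 + 0.35 × 21) = 0.81 × 14.3500 = 11.6235
delay to age 13: R₀ = 0.81 × (0.61 × 21) = 0.81 × 12.8100 = 10.3761
Higher: breed at age 12 (11.6235).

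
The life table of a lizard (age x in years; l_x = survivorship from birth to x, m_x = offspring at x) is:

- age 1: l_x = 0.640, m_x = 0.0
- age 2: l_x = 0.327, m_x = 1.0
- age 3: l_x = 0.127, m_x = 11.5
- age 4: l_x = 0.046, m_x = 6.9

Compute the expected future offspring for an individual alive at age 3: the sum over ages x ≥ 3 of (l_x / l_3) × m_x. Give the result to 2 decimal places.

14.00

l_3 = 0.127. Conditional survival from age 3 to x is l_x / l_3.
  x=3: (0.127/0.127) × 11.5 = 11.5000
  x=4: (0.046/0.127) × 6.9 = 2.4992
Sum = 11.5000 + 2.4992 = 13.9992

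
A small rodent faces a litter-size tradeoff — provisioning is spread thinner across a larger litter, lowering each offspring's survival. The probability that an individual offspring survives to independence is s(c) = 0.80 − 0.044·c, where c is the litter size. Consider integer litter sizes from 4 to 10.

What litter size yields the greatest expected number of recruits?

Expected recruits = c × s(c):
  c=4: 4 × 0.624 = 2.496
  c=5: 5 × 0.580 = 2.900
  c=6: 6 × 0.536 = 3.216
  c=7: 7 × 0.492 = 3.444
  c=8: 8 × 0.448 = 3.584
  c=9: 9 × 0.404 = 3.636
  c=10: 10 × 0.360 = 3.600
Maximum at c = 9 (3.636 recruits).

9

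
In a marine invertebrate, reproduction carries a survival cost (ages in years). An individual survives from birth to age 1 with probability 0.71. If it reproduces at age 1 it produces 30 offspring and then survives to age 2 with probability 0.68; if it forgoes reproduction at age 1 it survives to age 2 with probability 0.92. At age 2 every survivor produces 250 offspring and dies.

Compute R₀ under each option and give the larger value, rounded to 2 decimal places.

breed at age 1: R₀ = 0.71 × (30 + 0.68 × 250) = 0.71 × 200.0000 = 142.0000
delay to age 2: R₀ = 0.71 × (0.92 × 250) = 0.71 × 230.0000 = 163.3000
Higher: delay to age 2 (163.3000).

163.30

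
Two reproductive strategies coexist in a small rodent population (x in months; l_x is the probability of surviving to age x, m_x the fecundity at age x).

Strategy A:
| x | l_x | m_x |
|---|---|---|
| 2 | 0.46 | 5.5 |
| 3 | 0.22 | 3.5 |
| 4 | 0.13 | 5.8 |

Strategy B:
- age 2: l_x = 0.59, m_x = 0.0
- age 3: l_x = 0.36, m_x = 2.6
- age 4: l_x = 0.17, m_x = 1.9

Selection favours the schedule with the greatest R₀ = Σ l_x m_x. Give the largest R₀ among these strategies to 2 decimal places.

Strategy A: R₀ = 0.46×5.5 + 0.22×3.5 + 0.13×5.8 = 4.0540
Strategy B: R₀ = 0.59×0.0 + 0.36×2.6 + 0.17×1.9 = 1.2590
Highest R₀: strategy A with 4.0540.

4.05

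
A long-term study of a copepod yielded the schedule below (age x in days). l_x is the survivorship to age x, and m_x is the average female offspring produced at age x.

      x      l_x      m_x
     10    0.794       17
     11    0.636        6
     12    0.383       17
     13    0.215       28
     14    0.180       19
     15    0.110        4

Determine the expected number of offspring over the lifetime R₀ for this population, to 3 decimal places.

33.705

R₀ = Σ l_x m_x:
  age 10: 0.794 × 17 = 13.4980
  age 11: 0.636 × 6 = 3.8160
  age 12: 0.383 × 17 = 6.5110
  age 13: 0.215 × 28 = 6.0200
  age 14: 0.180 × 19 = 3.4200
  age 15: 0.110 × 4 = 0.4400
R₀ = 13.4980 + 3.8160 + 6.5110 + 6.0200 + 3.4200 + 0.4400 = 33.7050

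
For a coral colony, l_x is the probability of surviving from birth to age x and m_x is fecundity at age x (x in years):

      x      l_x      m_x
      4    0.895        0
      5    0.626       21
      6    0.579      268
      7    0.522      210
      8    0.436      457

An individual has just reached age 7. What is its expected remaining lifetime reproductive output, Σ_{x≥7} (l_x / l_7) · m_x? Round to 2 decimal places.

l_7 = 0.522. Conditional survival from age 7 to x is l_x / l_7.
  x=7: (0.522/0.522) × 210 = 210.0000
  x=8: (0.436/0.522) × 457 = 381.7088
Sum = 210.0000 + 381.7088 = 591.7088

591.71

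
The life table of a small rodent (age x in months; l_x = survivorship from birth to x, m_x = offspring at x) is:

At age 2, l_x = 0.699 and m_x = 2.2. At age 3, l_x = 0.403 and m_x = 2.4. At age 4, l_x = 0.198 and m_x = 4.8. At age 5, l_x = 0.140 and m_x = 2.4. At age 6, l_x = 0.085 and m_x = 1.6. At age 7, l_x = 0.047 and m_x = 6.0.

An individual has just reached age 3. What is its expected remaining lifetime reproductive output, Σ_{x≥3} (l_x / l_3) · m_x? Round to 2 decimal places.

6.63

l_3 = 0.403. Conditional survival from age 3 to x is l_x / l_3.
  x=3: (0.403/0.403) × 2.4 = 2.4000
  x=4: (0.198/0.403) × 4.8 = 2.3583
  x=5: (0.140/0.403) × 2.4 = 0.8337
  x=6: (0.085/0.403) × 1.6 = 0.3375
  x=7: (0.047/0.403) × 6.0 = 0.6998
Sum = 2.4000 + 2.3583 + 0.8337 + 0.3375 + 0.6998 = 6.6293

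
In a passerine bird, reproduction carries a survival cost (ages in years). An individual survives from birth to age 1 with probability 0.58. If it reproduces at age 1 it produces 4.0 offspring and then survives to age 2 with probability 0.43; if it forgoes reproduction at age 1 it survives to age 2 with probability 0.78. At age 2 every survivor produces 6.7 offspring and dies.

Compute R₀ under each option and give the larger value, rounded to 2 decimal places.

3.99

breed at age 1: R₀ = 0.58 × (4.0 + 0.43 × 6.7) = 0.58 × 6.8810 = 3.9910
delay to age 2: R₀ = 0.58 × (0.78 × 6.7) = 0.58 × 5.2260 = 3.0311
Higher: breed at age 1 (3.9910).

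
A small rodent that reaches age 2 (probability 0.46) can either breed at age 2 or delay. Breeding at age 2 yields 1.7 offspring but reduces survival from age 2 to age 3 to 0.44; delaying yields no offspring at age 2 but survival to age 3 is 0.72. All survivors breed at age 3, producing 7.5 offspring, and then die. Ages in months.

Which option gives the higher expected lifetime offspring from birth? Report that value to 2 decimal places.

2.48

breed at age 2: R₀ = 0.46 × (1.7 + 0.44 × 7.5) = 0.46 × 5.0000 = 2.3000
delay to age 3: R₀ = 0.46 × (0.72 × 7.5) = 0.46 × 5.4000 = 2.4840
Higher: delay to age 3 (2.4840).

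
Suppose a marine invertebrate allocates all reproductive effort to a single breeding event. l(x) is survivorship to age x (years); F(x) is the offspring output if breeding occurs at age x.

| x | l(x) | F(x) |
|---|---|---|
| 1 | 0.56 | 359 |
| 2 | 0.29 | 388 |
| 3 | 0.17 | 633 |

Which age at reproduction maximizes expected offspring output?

Expected offspring if breeding at age x = l(x) × F(x):
  age 1: 0.56 × 359 = 201.040
  age 2: 0.29 × 388 = 112.520
  age 3: 0.17 × 633 = 107.610
Maximum at age 1 (201.040).

1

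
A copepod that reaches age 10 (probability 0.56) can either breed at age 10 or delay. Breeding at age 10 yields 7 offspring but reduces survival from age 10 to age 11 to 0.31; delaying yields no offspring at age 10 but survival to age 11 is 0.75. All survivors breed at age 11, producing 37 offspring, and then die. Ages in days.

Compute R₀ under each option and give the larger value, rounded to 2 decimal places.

15.54

breed at age 10: R₀ = 0.56 × (7 + 0.31 × 37) = 0.56 × 18.4700 = 10.3432
delay to age 11: R₀ = 0.56 × (0.75 × 37) = 0.56 × 27.7500 = 15.5400
Higher: delay to age 11 (15.5400).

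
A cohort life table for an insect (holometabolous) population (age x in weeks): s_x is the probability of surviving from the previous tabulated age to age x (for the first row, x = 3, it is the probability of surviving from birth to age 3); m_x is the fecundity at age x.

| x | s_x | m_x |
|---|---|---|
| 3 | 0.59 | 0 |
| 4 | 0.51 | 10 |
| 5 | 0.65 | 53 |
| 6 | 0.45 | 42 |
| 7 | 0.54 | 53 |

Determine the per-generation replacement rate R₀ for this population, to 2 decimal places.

19.59

Survivorship from birth: l_x = s_3·s_4·…·s_x.
  l_3 = 0.59000
  l_4 = 0.30090
  l_5 = 0.19559
  l_6 = 0.08801
  l_7 = 0.04753
R₀ = Σ l_x m_x:
  age 3: 0.59000 × 0 = 0.0000
  age 4: 0.30090 × 10 = 3.0090
  age 5: 0.19559 × 53 = 10.3663
  age 6: 0.08801 × 42 = 3.6964
  age 7: 0.04753 × 53 = 2.5191
R₀ = 0.0000 + 3.0090 + 10.3663 + 3.6964 + 2.5191 = 19.5908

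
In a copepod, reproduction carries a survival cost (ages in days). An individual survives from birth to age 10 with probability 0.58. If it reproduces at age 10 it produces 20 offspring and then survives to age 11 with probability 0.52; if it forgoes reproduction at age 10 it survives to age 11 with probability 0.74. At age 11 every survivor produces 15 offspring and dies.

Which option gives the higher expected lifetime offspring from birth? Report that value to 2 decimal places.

breed at age 10: R₀ = 0.58 × (20 + 0.52 × 15) = 0.58 × 27.8000 = 16.1240
delay to age 11: R₀ = 0.58 × (0.74 × 15) = 0.58 × 11.1000 = 6.4380
Higher: breed at age 10 (16.1240).

16.12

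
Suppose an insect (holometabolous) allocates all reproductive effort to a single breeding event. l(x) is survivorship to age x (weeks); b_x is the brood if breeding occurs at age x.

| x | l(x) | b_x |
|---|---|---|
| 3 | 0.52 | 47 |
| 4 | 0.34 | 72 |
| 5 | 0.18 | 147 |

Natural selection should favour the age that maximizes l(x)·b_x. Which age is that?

5

Expected offspring if breeding at age x = l(x) × b_x:
  age 3: 0.52 × 47 = 24.440
  age 4: 0.34 × 72 = 24.480
  age 5: 0.18 × 147 = 26.460
Maximum at age 5 (26.460).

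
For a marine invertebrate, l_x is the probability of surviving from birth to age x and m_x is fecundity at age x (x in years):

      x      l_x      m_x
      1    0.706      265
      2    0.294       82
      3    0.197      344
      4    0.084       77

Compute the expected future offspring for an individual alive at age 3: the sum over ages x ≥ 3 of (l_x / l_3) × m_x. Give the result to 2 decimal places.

l_3 = 0.197. Conditional survival from age 3 to x is l_x / l_3.
  x=3: (0.197/0.197) × 344 = 344.0000
  x=4: (0.084/0.197) × 77 = 32.8325
Sum = 344.0000 + 32.8325 = 376.8325

376.83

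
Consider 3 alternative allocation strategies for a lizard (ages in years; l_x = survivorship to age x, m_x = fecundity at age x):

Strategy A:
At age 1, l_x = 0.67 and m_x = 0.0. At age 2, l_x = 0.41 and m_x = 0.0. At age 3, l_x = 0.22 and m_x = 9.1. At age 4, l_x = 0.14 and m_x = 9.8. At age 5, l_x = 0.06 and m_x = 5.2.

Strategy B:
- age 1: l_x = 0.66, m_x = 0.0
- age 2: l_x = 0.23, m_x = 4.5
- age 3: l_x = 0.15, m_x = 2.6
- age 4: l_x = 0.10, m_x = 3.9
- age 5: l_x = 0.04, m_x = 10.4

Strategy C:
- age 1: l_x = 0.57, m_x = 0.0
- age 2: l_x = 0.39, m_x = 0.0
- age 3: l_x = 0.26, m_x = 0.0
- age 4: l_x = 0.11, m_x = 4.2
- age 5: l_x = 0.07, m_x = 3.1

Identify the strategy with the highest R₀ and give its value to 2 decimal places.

Strategy A: R₀ = 0.67×0.0 + 0.41×0.0 + 0.22×9.1 + 0.14×9.8 + 0.06×5.2 = 3.6860
Strategy B: R₀ = 0.66×0.0 + 0.23×4.5 + 0.15×2.6 + 0.10×3.9 + 0.04×10.4 = 2.2310
Strategy C: R₀ = 0.57×0.0 + 0.39×0.0 + 0.26×0.0 + 0.11×4.2 + 0.07×3.1 = 0.6790
Highest R₀: strategy A with 3.6860.

3.69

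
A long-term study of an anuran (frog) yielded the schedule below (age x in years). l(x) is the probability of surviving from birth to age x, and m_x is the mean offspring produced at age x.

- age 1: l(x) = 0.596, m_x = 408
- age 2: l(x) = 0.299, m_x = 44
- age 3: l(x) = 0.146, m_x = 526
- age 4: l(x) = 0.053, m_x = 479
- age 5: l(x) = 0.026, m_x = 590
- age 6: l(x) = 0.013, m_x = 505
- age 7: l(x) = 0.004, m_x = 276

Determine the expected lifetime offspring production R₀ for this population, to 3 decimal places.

381.516

R₀ = Σ l(x) m_x:
  age 1: 0.596 × 408 = 243.1680
  age 2: 0.299 × 44 = 13.1560
  age 3: 0.146 × 526 = 76.7960
  age 4: 0.053 × 479 = 25.3870
  age 5: 0.026 × 590 = 15.3400
  age 6: 0.013 × 505 = 6.5650
  age 7: 0.004 × 276 = 1.1040
R₀ = 243.1680 + 13.1560 + 76.7960 + 25.3870 + 15.3400 + 6.5650 + 1.1040 = 381.5160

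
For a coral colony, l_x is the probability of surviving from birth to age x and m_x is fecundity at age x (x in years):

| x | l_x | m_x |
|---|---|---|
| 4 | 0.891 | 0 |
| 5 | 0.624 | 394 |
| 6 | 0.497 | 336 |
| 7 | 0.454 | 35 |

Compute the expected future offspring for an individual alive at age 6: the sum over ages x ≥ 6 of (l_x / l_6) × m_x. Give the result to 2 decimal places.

l_6 = 0.497. Conditional survival from age 6 to x is l_x / l_6.
  x=6: (0.497/0.497) × 336 = 336.0000
  x=7: (0.454/0.497) × 35 = 31.9718
Sum = 336.0000 + 31.9718 = 367.9718

367.97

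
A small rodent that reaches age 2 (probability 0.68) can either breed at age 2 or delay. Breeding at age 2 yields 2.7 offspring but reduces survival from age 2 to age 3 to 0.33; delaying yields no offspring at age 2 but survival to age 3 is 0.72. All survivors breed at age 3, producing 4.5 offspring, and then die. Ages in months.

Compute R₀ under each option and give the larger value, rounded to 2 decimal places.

breed at age 2: R₀ = 0.68 × (2.7 + 0.33 × 4.5) = 0.68 × 4.1850 = 2.8458
delay to age 3: R₀ = 0.68 × (0.72 × 4.5) = 0.68 × 3.2400 = 2.2032
Higher: breed at age 2 (2.8458).

2.85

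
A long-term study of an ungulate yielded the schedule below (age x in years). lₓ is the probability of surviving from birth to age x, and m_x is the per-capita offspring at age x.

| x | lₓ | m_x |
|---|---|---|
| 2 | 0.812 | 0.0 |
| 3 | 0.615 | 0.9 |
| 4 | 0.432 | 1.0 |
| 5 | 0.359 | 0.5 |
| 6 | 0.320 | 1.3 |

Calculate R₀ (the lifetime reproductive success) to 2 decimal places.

R₀ = Σ lₓ m_x:
  age 2: 0.812 × 0.0 = 0.0000
  age 3: 0.615 × 0.9 = 0.5535
  age 4: 0.432 × 1.0 = 0.4320
  age 5: 0.359 × 0.5 = 0.1795
  age 6: 0.320 × 1.3 = 0.4160
R₀ = 0.0000 + 0.5535 + 0.4320 + 0.1795 + 0.4160 = 1.5810

1.58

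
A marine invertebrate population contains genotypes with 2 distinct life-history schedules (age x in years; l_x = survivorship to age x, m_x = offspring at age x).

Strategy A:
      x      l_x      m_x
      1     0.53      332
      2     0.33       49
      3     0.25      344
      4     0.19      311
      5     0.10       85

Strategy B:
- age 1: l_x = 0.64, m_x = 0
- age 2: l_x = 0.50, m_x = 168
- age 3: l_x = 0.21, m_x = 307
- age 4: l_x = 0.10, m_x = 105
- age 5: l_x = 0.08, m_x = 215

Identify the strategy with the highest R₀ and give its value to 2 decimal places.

345.72

Strategy A: R₀ = 0.53×332 + 0.33×49 + 0.25×344 + 0.19×311 + 0.10×85 = 345.7200
Strategy B: R₀ = 0.64×0 + 0.50×168 + 0.21×307 + 0.10×105 + 0.08×215 = 176.1700
Highest R₀: strategy A with 345.7200.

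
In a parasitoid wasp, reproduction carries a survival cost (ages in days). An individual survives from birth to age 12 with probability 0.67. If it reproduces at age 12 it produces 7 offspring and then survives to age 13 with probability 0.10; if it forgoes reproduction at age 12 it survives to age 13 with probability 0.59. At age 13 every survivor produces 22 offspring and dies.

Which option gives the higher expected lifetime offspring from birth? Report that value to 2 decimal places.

8.70

breed at age 12: R₀ = 0.67 × (7 + 0.10 × 22) = 0.67 × 9.2000 = 6.1640
delay to age 13: R₀ = 0.67 × (0.59 × 22) = 0.67 × 12.9800 = 8.6966
Higher: delay to age 13 (8.6966).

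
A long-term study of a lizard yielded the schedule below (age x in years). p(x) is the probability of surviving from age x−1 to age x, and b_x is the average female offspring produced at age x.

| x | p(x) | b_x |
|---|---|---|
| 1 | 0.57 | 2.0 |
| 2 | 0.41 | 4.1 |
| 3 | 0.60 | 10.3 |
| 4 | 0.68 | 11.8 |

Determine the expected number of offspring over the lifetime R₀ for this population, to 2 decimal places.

Survivorship from birth: l_x = p_1·p_2·…·p_x.
  l_1 = 0.57000
  l_2 = 0.23370
  l_3 = 0.14022
  l_4 = 0.09535
R₀ = Σ l_x b_x:
  age 1: 0.57000 × 2.0 = 1.1400
  age 2: 0.23370 × 4.1 = 0.9582
  age 3: 0.14022 × 10.3 = 1.4443
  age 4: 0.09535 × 11.8 = 1.1251
R₀ = 1.1400 + 0.9582 + 1.4443 + 1.1251 = 4.6676

4.67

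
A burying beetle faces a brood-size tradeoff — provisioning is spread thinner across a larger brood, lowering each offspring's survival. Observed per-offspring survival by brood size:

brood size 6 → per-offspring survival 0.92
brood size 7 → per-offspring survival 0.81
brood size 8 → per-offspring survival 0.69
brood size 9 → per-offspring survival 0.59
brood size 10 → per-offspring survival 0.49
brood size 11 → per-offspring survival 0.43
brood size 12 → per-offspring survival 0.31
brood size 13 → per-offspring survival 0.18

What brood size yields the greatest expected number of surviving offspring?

7

Expected surviving offspring = c × s(c):
  c=6: 6 × 0.92 = 5.520
  c=7: 7 × 0.81 = 5.670
  c=8: 8 × 0.69 = 5.520
  c=9: 9 × 0.59 = 5.310
  c=10: 10 × 0.49 = 4.900
  c=11: 11 × 0.43 = 4.730
  c=12: 12 × 0.31 = 3.720
  c=13: 13 × 0.18 = 2.340
Maximum at c = 7 (5.670 surviving offspring).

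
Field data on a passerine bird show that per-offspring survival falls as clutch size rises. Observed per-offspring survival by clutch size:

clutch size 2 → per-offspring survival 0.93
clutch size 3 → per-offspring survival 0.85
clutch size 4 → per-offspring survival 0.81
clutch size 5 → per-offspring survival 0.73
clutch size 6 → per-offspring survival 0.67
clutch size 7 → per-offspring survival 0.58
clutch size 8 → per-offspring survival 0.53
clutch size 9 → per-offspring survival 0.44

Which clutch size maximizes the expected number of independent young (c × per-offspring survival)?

8

Expected independent young = c × s(c):
  c=2: 2 × 0.93 = 1.860
  c=3: 3 × 0.85 = 2.550
  c=4: 4 × 0.81 = 3.240
  c=5: 5 × 0.73 = 3.650
  c=6: 6 × 0.67 = 4.020
  c=7: 7 × 0.58 = 4.060
  c=8: 8 × 0.53 = 4.240
  c=9: 9 × 0.44 = 3.960
Maximum at c = 8 (4.240 independent young).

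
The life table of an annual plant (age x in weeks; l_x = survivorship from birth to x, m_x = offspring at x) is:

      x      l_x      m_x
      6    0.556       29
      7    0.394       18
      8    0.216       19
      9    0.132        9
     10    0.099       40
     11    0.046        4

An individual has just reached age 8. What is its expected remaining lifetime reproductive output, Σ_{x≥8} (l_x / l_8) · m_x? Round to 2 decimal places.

l_8 = 0.216. Conditional survival from age 8 to x is l_x / l_8.
  x=8: (0.216/0.216) × 19 = 19.0000
  x=9: (0.132/0.216) × 9 = 5.5000
  x=10: (0.099/0.216) × 40 = 18.3333
  x=11: (0.046/0.216) × 4 = 0.8519
Sum = 19.0000 + 5.5000 + 18.3333 + 0.8519 = 43.6852

43.69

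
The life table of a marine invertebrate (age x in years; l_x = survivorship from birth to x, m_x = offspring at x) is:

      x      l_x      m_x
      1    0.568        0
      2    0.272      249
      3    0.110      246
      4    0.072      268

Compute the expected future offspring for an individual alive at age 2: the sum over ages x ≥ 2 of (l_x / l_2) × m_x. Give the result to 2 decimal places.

l_2 = 0.272. Conditional survival from age 2 to x is l_x / l_2.
  x=2: (0.272/0.272) × 249 = 249.0000
  x=3: (0.110/0.272) × 246 = 99.4853
  x=4: (0.072/0.272) × 268 = 70.9412
Sum = 249.0000 + 99.4853 + 70.9412 = 419.4265

419.43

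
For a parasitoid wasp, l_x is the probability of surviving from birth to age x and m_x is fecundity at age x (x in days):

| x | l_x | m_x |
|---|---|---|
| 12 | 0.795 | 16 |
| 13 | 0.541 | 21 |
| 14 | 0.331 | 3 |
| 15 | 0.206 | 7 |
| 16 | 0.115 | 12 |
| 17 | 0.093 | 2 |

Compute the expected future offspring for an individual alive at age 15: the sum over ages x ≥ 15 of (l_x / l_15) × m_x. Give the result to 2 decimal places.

14.60

l_15 = 0.206. Conditional survival from age 15 to x is l_x / l_15.
  x=15: (0.206/0.206) × 7 = 7.0000
  x=16: (0.115/0.206) × 12 = 6.6990
  x=17: (0.093/0.206) × 2 = 0.9029
Sum = 7.0000 + 6.6990 + 0.9029 = 14.6019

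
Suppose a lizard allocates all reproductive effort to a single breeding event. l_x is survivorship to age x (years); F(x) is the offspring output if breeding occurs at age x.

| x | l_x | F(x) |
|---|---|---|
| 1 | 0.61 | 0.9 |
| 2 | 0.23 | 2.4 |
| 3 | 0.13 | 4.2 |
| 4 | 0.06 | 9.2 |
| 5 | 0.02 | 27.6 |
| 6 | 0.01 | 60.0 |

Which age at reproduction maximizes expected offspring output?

6

Expected offspring if breeding at age x = l_x × F(x):
  age 1: 0.61 × 0.9 = 0.549
  age 2: 0.23 × 2.4 = 0.552
  age 3: 0.13 × 4.2 = 0.546
  age 4: 0.06 × 9.2 = 0.552
  age 5: 0.02 × 27.6 = 0.552
  age 6: 0.01 × 60.0 = 0.600
Maximum at age 6 (0.600).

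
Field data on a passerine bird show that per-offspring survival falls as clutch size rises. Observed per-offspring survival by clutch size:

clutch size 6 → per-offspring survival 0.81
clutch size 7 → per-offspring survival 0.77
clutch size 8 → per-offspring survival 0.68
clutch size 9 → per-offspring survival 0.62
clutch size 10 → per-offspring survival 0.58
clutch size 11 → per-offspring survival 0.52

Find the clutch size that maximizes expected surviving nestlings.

10

Expected surviving nestlings = c × s(c):
  c=6: 6 × 0.81 = 4.860
  c=7: 7 × 0.77 = 5.390
  c=8: 8 × 0.68 = 5.440
  c=9: 9 × 0.62 = 5.580
  c=10: 10 × 0.58 = 5.800
  c=11: 11 × 0.52 = 5.720
Maximum at c = 10 (5.800 surviving nestlings).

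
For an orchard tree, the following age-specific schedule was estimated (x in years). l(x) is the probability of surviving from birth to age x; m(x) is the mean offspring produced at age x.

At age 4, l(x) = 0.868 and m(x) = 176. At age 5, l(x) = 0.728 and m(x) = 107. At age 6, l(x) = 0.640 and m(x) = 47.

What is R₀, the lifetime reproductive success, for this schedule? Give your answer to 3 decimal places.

260.744

R₀ = Σ l(x) m(x):
  age 4: 0.868 × 176 = 152.7680
  age 5: 0.728 × 107 = 77.8960
  age 6: 0.640 × 47 = 30.0800
R₀ = 152.7680 + 77.8960 + 30.0800 = 260.7440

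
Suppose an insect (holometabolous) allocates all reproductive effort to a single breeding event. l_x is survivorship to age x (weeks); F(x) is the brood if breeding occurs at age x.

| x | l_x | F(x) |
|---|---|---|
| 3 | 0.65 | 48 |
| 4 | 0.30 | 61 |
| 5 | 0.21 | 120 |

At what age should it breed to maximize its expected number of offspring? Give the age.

3

Expected offspring if breeding at age x = l_x × F(x):
  age 3: 0.65 × 48 = 31.200
  age 4: 0.30 × 61 = 18.300
  age 5: 0.21 × 120 = 25.200
Maximum at age 3 (31.200).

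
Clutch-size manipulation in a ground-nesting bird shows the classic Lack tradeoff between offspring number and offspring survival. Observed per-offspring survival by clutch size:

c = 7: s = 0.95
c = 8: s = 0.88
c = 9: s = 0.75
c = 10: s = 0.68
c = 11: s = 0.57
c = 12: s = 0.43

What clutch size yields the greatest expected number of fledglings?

Expected fledglings = c × s(c):
  c=7: 7 × 0.95 = 6.650
  c=8: 8 × 0.88 = 7.040
  c=9: 9 × 0.75 = 6.750
  c=10: 10 × 0.68 = 6.800
  c=11: 11 × 0.57 = 6.270
  c=12: 12 × 0.43 = 5.160
Maximum at c = 8 (7.040 fledglings).

8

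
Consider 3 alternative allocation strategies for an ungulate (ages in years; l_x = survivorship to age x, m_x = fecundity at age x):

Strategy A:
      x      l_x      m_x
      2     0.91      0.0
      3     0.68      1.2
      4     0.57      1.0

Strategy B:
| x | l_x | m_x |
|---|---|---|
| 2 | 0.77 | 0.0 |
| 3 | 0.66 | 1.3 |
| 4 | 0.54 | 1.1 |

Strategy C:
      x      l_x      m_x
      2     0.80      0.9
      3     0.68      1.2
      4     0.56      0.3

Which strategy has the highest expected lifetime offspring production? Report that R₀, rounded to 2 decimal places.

Strategy A: R₀ = 0.91×0.0 + 0.68×1.2 + 0.57×1.0 = 1.3860
Strategy B: R₀ = 0.77×0.0 + 0.66×1.3 + 0.54×1.1 = 1.4520
Strategy C: R₀ = 0.80×0.9 + 0.68×1.2 + 0.56×0.3 = 1.7040
Highest R₀: strategy C with 1.7040.

1.70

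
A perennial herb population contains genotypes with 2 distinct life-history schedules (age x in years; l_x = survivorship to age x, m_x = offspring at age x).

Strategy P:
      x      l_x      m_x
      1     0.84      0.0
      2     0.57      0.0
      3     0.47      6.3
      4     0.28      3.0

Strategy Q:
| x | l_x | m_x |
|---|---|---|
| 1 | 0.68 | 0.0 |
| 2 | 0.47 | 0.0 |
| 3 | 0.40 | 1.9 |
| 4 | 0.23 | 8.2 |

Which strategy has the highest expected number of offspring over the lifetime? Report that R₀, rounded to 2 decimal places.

3.80

Strategy P: R₀ = 0.84×0.0 + 0.57×0.0 + 0.47×6.3 + 0.28×3.0 = 3.8010
Strategy Q: R₀ = 0.68×0.0 + 0.47×0.0 + 0.40×1.9 + 0.23×8.2 = 2.6460
Highest R₀: strategy P with 3.8010.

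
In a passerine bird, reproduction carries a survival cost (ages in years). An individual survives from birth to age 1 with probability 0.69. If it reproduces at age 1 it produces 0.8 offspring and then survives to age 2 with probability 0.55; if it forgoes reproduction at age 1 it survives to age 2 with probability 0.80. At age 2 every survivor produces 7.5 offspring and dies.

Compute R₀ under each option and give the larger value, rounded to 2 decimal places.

breed at age 1: R₀ = 0.69 × (0.8 + 0.55 × 7.5) = 0.69 × 4.9250 = 3.3982
delay to age 2: R₀ = 0.69 × (0.80 × 7.5) = 0.69 × 6.0000 = 4.1400
Higher: delay to age 2 (4.1400).

4.14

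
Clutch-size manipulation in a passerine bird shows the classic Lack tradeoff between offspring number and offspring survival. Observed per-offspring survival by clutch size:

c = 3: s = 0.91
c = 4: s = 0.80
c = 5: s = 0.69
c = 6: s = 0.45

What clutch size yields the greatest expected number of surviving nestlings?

Expected surviving nestlings = c × s(c):
  c=3: 3 × 0.91 = 2.730
  c=4: 4 × 0.80 = 3.200
  c=5: 5 × 0.69 = 3.450
  c=6: 6 × 0.45 = 2.700
Maximum at c = 5 (3.450 surviving nestlings).

5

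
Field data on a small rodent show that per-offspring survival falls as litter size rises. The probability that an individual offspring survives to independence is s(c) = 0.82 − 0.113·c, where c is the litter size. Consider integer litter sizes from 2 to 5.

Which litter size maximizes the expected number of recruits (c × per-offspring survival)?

Expected recruits = c × s(c):
  c=2: 2 × 0.594 = 1.188
  c=3: 3 × 0.481 = 1.443
  c=4: 4 × 0.368 = 1.472
  c=5: 5 × 0.255 = 1.275
Maximum at c = 4 (1.472 recruits).

4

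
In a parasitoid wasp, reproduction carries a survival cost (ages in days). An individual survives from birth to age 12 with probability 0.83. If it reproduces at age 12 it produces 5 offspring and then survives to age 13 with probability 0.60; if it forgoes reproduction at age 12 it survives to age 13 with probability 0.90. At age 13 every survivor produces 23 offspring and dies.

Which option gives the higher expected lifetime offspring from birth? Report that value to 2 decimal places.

17.18

breed at age 12: R₀ = 0.83 × (5 + 0.60 × 23) = 0.83 × 18.8000 = 15.6040
delay to age 13: R₀ = 0.83 × (0.90 × 23) = 0.83 × 20.7000 = 17.1810
Higher: delay to age 13 (17.1810).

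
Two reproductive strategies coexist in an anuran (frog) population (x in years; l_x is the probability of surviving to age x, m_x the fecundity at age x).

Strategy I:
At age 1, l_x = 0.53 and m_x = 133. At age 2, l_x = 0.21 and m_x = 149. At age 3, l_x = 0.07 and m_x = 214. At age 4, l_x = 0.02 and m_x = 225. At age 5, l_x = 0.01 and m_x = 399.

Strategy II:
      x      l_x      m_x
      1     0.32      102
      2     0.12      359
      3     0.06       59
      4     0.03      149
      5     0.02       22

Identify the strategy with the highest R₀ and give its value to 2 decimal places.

Strategy I: R₀ = 0.53×133 + 0.21×149 + 0.07×214 + 0.02×225 + 0.01×399 = 125.2500
Strategy II: R₀ = 0.32×102 + 0.12×359 + 0.06×59 + 0.03×149 + 0.02×22 = 84.1700
Highest R₀: strategy I with 125.2500.

125.25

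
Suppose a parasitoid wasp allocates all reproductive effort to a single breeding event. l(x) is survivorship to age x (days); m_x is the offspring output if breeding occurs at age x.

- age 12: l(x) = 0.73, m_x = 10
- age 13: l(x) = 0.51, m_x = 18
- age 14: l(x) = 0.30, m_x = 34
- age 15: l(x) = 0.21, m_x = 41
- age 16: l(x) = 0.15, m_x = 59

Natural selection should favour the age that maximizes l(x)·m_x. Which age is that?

14

Expected offspring if breeding at age x = l(x) × m_x:
  age 12: 0.73 × 10 = 7.300
  age 13: 0.51 × 18 = 9.180
  age 14: 0.30 × 34 = 10.200
  age 15: 0.21 × 41 = 8.610
  age 16: 0.15 × 59 = 8.850
Maximum at age 14 (10.200).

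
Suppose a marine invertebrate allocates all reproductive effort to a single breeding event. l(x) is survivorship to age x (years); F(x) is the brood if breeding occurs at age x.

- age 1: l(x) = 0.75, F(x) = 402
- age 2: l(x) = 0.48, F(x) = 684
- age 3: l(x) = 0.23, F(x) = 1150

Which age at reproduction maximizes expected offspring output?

Expected offspring if breeding at age x = l(x) × F(x):
  age 1: 0.75 × 402 = 301.500
  age 2: 0.48 × 684 = 328.320
  age 3: 0.23 × 1150 = 264.500
Maximum at age 2 (328.320).

2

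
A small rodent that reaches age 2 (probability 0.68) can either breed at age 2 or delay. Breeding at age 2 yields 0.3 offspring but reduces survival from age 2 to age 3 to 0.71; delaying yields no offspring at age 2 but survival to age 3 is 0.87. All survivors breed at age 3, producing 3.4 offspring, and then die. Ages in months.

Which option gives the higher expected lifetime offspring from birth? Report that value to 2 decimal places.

2.01

breed at age 2: R₀ = 0.68 × (0.3 + 0.71 × 3.4) = 0.68 × 2.7140 = 1.8455
delay to age 3: R₀ = 0.68 × (0.87 × 3.4) = 0.68 × 2.9580 = 2.0114
Higher: delay to age 3 (2.0114).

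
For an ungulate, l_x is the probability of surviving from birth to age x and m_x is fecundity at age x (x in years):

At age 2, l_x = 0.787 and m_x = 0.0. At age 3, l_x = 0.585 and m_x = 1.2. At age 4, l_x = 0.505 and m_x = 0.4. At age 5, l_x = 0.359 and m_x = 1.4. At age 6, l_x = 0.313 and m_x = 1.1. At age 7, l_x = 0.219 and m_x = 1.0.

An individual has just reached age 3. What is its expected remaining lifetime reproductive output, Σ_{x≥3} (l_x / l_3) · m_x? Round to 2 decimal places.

l_3 = 0.585. Conditional survival from age 3 to x is l_x / l_3.
  x=3: (0.585/0.585) × 1.2 = 1.2000
  x=4: (0.505/0.585) × 0.4 = 0.3453
  x=5: (0.359/0.585) × 1.4 = 0.8591
  x=6: (0.313/0.585) × 1.1 = 0.5885
  x=7: (0.219/0.585) × 1.0 = 0.3744
Sum = 1.2000 + 0.3453 + 0.8591 + 0.5885 + 0.3744 = 3.3674

3.37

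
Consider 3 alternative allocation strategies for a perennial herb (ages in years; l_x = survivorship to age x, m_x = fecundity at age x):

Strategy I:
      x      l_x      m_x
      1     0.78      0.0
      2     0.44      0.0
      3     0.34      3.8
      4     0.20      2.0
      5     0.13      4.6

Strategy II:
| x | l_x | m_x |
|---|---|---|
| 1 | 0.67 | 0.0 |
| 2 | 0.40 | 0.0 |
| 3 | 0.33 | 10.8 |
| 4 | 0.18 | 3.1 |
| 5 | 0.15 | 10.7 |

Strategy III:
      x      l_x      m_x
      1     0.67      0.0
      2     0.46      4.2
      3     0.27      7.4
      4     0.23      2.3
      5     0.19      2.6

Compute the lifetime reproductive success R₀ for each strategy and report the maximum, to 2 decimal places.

Strategy I: R₀ = 0.78×0.0 + 0.44×0.0 + 0.34×3.8 + 0.20×2.0 + 0.13×4.6 = 2.2900
Strategy II: R₀ = 0.67×0.0 + 0.40×0.0 + 0.33×10.8 + 0.18×3.1 + 0.15×10.7 = 5.7270
Strategy III: R₀ = 0.67×0.0 + 0.46×4.2 + 0.27×7.4 + 0.23×2.3 + 0.19×2.6 = 4.9530
Highest R₀: strategy II with 5.7270.

5.73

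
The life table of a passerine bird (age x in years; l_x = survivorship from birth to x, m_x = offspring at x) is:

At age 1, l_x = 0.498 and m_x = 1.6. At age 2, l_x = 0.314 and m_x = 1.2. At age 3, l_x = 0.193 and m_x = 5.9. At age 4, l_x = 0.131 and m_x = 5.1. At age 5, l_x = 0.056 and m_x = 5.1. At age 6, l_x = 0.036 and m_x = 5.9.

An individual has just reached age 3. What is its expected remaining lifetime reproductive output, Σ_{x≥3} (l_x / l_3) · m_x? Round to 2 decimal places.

11.94

l_3 = 0.193. Conditional survival from age 3 to x is l_x / l_3.
  x=3: (0.193/0.193) × 5.9 = 5.9000
  x=4: (0.131/0.193) × 5.1 = 3.4617
  x=5: (0.056/0.193) × 5.1 = 1.4798
  x=6: (0.036/0.193) × 5.9 = 1.1005
Sum = 5.9000 + 3.4617 + 1.4798 + 1.1005 = 11.9420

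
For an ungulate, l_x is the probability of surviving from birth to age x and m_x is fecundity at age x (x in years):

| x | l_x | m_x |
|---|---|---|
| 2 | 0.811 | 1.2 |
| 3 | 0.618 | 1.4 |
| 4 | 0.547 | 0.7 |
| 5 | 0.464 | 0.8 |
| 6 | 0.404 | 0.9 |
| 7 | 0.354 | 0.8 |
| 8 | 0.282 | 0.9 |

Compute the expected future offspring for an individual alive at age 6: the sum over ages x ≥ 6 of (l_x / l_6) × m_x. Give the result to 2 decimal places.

2.23

l_6 = 0.404. Conditional survival from age 6 to x is l_x / l_6.
  x=6: (0.404/0.404) × 0.9 = 0.9000
  x=7: (0.354/0.404) × 0.8 = 0.7010
  x=8: (0.282/0.404) × 0.9 = 0.6282
Sum = 0.9000 + 0.7010 + 0.6282 = 2.2292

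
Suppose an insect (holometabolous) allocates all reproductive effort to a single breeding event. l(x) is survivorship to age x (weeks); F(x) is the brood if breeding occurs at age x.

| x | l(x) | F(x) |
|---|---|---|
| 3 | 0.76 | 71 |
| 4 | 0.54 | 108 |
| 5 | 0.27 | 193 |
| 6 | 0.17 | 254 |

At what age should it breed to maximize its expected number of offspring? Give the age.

Expected offspring if breeding at age x = l(x) × F(x):
  age 3: 0.76 × 71 = 53.960
  age 4: 0.54 × 108 = 58.320
  age 5: 0.27 × 193 = 52.110
  age 6: 0.17 × 254 = 43.180
Maximum at age 4 (58.320).

4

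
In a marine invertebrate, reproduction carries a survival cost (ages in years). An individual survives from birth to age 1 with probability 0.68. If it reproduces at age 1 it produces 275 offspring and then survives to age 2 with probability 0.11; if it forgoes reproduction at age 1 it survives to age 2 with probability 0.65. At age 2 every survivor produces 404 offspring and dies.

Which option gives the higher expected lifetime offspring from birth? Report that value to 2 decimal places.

217.22

breed at age 1: R₀ = 0.68 × (275 + 0.11 × 404) = 0.68 × 319.4400 = 217.2192
delay to age 2: R₀ = 0.68 × (0.65 × 404) = 0.68 × 262.6000 = 178.5680
Higher: breed at age 1 (217.2192).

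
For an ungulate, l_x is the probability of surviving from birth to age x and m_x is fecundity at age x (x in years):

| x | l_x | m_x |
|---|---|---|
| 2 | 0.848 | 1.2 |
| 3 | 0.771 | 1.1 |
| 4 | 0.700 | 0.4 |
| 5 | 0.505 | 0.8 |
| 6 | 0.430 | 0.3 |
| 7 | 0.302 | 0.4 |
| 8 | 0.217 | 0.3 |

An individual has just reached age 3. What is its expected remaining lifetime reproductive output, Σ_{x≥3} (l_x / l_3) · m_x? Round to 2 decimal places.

l_3 = 0.771. Conditional survival from age 3 to x is l_x / l_3.
  x=3: (0.771/0.771) × 1.1 = 1.1000
  x=4: (0.700/0.771) × 0.4 = 0.3632
  x=5: (0.505/0.771) × 0.8 = 0.5240
  x=6: (0.430/0.771) × 0.3 = 0.1673
  x=7: (0.302/0.771) × 0.4 = 0.1567
  x=8: (0.217/0.771) × 0.3 = 0.0844
Sum = 1.1000 + 0.3632 + 0.5240 + 0.1673 + 0.1567 + 0.0844 = 2.3956

2.40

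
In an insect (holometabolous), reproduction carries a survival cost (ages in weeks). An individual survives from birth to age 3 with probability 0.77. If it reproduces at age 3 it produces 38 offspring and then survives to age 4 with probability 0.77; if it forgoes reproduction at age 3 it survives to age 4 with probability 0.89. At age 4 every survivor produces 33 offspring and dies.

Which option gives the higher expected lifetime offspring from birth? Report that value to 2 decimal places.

breed at age 3: R₀ = 0.77 × (38 + 0.77 × 33) = 0.77 × 63.4100 = 48.8257
delay to age 4: R₀ = 0.77 × (0.89 × 33) = 0.77 × 29.3700 = 22.6149
Higher: breed at age 3 (48.8257).

48.83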